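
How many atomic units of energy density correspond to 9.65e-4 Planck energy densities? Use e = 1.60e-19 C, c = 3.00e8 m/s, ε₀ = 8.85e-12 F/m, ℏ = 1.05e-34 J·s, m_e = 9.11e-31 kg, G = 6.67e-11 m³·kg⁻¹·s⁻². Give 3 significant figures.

1.50e97

Planck energy density: u_P = c⁷/(ℏG²) = 4.68e113 J/m³
atomic unit of energy density: u_au = E_h/a₀³ = m_e⁴e¹⁰/((4πε₀)⁵ℏ⁸) = 3.01e13 J/m³
9.65e-4 × 4.68e113 / 3.01e13 = 1.50e97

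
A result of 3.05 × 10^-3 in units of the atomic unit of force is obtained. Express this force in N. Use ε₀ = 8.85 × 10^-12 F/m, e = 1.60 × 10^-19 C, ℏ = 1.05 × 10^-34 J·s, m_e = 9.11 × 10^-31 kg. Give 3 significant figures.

One atomic unit of force: F_au = E_h/a₀ = m_e²e⁶/((4πε₀)³ℏ⁴) = 8.33 × 10^-8 N.
3.05 × 10^-3 × 8.33 × 10^-8 N = 2.54 × 10^-10 N

2.54 × 10^-10 N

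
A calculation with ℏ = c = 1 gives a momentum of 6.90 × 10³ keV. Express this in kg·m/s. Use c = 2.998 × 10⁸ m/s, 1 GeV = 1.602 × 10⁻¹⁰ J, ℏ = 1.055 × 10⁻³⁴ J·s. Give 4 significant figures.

Momentum is [E]/c; divide by c.
1 GeV → 1/c × (1 GeV in J) = 5.344 × 10⁻¹⁹ kg·m/s.
Convert the energy scale: 6.90 × 10³ keV = 6.90 × 10⁻³ GeV.
Result: 6.90 × 10⁻³ × 5.344 × 10⁻¹⁹ = 3.687 × 10⁻²¹ kg·m/s.

3.687 × 10⁻²¹ kg·m/s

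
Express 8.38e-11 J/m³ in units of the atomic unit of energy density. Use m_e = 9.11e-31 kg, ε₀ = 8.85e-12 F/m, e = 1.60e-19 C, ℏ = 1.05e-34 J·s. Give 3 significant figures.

atomic unit of energy density: u_au = E_h/a₀³ = m_e⁴e¹⁰/((4πε₀)⁵ℏ⁸) = 3.01e13 J/m³.
8.38e-11 / 3.01e13 = 2.78e-24

2.78e-24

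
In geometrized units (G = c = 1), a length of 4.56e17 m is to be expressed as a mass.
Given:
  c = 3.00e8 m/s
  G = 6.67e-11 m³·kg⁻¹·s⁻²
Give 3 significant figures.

Length → mass via c²/G.
4.56e17 m × (c²/G) = 6.15e44 kg

6.15e44 kg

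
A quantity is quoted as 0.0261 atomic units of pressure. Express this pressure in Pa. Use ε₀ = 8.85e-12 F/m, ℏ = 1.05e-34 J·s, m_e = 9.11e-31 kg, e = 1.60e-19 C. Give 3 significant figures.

7.86e11 Pa

One atomic unit of pressure: P_au = E_h/a₀³ = m_e⁴e¹⁰/((4πε₀)⁵ℏ⁸) = 3.01e13 Pa.
0.0261 × 3.01e13 Pa = 7.86e11 Pa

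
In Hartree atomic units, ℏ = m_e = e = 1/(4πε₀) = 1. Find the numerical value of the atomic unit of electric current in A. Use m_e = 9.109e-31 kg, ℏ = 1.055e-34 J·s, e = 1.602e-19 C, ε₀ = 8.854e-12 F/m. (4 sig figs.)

From ℏ = m_e = e = 1/(4πε₀) = 1 the current scale is I_au = e E_h/ℏ = m_e e⁵/((4πε₀)²ℏ³).
E_h = 4.354e-18 J
e·E_h/ℏ = 6.612e-3 A

6.612e-3 A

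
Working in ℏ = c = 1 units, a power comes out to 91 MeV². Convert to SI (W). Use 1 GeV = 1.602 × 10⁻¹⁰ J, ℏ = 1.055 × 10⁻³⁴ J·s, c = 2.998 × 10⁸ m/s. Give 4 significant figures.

Power is [E]/[T] = [E]²/ℏ.
1 GeV² → 1/ℏ × (1 GeV in J)² = 2.433 × 10¹⁴ W.
Convert the energy scale: 91 MeV² = 9.10 × 10⁻⁵ GeV².
Result: 9.10 × 10⁻⁵ × 2.433 × 10¹⁴ = 2.214 × 10¹⁰ W.

2.214 × 10¹⁰ W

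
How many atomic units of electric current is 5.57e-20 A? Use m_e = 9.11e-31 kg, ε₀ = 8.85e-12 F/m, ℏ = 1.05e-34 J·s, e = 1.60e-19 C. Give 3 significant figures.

8.35e-18

atomic unit of electric current: I_au = e E_h/ℏ = m_e e⁵/((4πε₀)²ℏ³) = 6.67e-3 A.
5.57e-20 / 6.67e-3 = 8.35e-18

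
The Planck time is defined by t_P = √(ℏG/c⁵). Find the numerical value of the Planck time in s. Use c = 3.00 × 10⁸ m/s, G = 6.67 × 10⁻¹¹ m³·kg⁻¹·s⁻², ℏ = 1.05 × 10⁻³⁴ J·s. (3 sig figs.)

5.37 × 10⁻⁴⁴ s

t_P = √(ℏG/c⁵)
  = √(2.88 × 10⁻⁸⁷)
  = 5.37 × 10⁻⁴⁴ s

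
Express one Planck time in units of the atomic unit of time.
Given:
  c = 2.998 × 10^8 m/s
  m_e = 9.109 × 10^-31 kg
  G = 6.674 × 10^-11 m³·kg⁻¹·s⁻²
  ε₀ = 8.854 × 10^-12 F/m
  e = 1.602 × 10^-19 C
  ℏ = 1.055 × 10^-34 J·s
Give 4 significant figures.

2.225 × 10^-27

Planck time: t_P = √(ℏG/c⁵) = 5.392 × 10^-44 s
atomic unit of time: τ_au = (4πε₀)²ℏ³/(m_e e⁴) = 2.423 × 10^-17 s
ratio = 5.392 × 10^-44 / 2.423 × 10^-17 = 2.225 × 10^-27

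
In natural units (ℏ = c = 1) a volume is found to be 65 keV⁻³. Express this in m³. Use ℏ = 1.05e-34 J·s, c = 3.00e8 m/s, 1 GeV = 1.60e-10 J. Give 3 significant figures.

Volume is [L]³ = [E]⁻³·(ℏc)³.
1 GeV⁻³ → (ℏc)³ × (1 GeV in J)⁻³ = 7.63e-48 m³.
Convert the energy scale: 65 keV⁻³ = 6.50e19 GeV⁻³.
Result: 6.50e19 × 7.63e-48 = 4.96e-28 m³.

4.96e-28 m³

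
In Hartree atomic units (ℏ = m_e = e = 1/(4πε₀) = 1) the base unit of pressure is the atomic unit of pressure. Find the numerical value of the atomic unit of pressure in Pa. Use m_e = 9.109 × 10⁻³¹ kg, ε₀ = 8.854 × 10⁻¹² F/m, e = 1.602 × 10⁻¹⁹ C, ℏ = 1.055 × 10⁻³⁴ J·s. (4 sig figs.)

2.929 × 10¹³ Pa

P_au = E_h/a₀³ = m_e⁴e¹⁰/((4πε₀)⁵ℏ⁸)
E_h = 4.354 × 10⁻¹⁸ J
a₀ = 5.297 × 10⁻¹¹ m
E_h/a₀³ = 2.929 × 10¹³ Pa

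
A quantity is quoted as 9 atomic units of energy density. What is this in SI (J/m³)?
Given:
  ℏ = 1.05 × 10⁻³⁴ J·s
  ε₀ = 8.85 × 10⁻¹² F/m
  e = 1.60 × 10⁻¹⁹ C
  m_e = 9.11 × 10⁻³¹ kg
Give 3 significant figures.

2.71 × 10¹⁴ J/m³

One atomic unit of energy density: u_au = E_h/a₀³ = m_e⁴e¹⁰/((4πε₀)⁵ℏ⁸) = 3.01 × 10¹³ J/m³.
9 × 3.01 × 10¹³ J/m³ = 2.71 × 10¹⁴ J/m³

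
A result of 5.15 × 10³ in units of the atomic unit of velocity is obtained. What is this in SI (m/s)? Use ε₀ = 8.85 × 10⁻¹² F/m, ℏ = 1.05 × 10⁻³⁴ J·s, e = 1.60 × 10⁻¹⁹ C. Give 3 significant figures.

1.13 × 10¹⁰ m/s

One atomic unit of velocity: v_au = e²/(4πε₀ℏ) = 2.19 × 10⁶ m/s.
5.15 × 10³ × 2.19 × 10⁶ m/s = 1.13 × 10¹⁰ m/s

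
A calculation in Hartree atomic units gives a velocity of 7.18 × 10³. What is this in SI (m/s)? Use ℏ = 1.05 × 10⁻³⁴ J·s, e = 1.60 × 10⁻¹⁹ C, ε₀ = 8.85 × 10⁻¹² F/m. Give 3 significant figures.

One atomic unit of velocity: v_au = e²/(4πε₀ℏ) = 2.19 × 10⁶ m/s.
7.18 × 10³ × 2.19 × 10⁶ m/s = 1.57 × 10¹⁰ m/s

1.57 × 10¹⁰ m/s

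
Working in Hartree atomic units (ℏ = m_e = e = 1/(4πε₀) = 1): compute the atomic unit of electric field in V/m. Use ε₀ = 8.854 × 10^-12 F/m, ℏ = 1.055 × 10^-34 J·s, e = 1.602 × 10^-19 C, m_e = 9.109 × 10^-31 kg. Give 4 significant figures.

From ℏ = m_e = e = 1/(4πε₀) = 1 the electric field scale is E_au = E_h/(e a₀) = m_e²e⁵/((4πε₀)³ℏ⁴).
E_h = 4.354 × 10^-18 J
a₀ = 5.297 × 10^-11 m
E_h/(e·a₀) = 5.131 × 10^11 V/m

5.131 × 10^11 V/m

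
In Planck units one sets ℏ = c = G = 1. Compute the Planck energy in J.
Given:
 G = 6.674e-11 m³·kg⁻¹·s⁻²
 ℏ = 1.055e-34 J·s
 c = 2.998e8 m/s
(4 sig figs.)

1.957e9 J

E_P = √(ℏc⁵/G)
  = √(3.828e18)
  = 1.957e9 J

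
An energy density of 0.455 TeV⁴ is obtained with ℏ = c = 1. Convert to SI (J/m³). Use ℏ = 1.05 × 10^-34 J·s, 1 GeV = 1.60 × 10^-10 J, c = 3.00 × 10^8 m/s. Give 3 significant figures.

9.54 × 10^48 J/m³

[E]/[L]³ = [E]⁴/(ℏc)³; restore (ℏc)⁻³.
1 GeV⁴ → 1/(ℏc)³ × (1 GeV in J)⁴ = 2.10 × 10^37 J/m³.
Convert the energy scale: 0.455 TeV⁴ = 4.55 × 10^11 GeV⁴.
Result: 4.55 × 10^11 × 2.10 × 10^37 = 9.54 × 10^48 J/m³.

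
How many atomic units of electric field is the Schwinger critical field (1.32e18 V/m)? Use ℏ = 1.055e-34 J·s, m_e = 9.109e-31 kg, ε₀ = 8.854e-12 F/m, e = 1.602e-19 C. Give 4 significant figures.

2.573e6

atomic unit of electric field: E_au = E_h/(e a₀) = m_e²e⁵/((4πε₀)³ℏ⁴) = 5.131e11 V/m.
1.32e18 / 5.131e11 = 2.573e6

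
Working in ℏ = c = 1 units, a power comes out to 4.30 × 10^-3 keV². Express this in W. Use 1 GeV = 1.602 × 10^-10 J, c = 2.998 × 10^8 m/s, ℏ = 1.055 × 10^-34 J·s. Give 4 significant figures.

1.046 W

Power is [E]/[T] = [E]²/ℏ.
1 GeV² → 1/ℏ × (1 GeV in J)² = 2.433 × 10^14 W.
Convert the energy scale: 4.30 × 10^-3 keV² = 4.30 × 10^-15 GeV².
Result: 4.30 × 10^-15 × 2.433 × 10^14 = 1.046 W.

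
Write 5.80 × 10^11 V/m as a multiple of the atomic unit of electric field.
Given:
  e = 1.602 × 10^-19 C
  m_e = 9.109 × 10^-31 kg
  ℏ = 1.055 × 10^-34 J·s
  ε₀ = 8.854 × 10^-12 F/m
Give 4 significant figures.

1.130

atomic unit of electric field: E_au = E_h/(e a₀) = m_e²e⁵/((4πε₀)³ℏ⁴) = 5.131 × 10^11 V/m.
5.80 × 10^11 / 5.131 × 10^11 = 1.130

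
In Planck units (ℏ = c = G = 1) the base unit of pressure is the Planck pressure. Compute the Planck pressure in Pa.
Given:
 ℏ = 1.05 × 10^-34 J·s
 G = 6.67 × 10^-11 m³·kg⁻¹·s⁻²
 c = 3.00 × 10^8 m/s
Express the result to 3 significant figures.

4.68 × 10^113 Pa

p_P = c⁷/(ℏG²)
  = 2.19 × 10^59 / 4.67 × 10^-55
  = 4.68 × 10^113 Pa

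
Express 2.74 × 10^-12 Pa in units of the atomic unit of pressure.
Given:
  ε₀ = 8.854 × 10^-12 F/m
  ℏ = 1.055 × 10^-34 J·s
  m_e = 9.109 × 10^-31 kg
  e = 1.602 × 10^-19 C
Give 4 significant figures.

9.354 × 10^-26

atomic unit of pressure: P_au = E_h/a₀³ = m_e⁴e¹⁰/((4πε₀)⁵ℏ⁸) = 2.929 × 10^13 Pa.
2.74 × 10^-12 / 2.929 × 10^13 = 9.354 × 10^-26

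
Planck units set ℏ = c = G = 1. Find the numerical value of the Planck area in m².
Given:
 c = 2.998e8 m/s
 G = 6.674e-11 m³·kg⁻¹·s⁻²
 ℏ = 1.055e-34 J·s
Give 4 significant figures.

2.613e-70 m²

Dimensional analysis gives A_P = ℏG/c³.
  = 7.041e-45 / 2.695e25
  = 2.613e-70 m²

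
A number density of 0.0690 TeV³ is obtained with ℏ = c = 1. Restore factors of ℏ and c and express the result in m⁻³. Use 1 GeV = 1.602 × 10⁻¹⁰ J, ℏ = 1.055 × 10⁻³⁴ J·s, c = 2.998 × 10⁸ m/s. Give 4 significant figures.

8.966 × 10⁵⁴ m⁻³

Number density is [L]⁻³ = [E]³/(ℏc)³.
1 GeV³ → 1/(ℏc)³ × (1 GeV in J)³ = 1.299 × 10⁴⁷ m⁻³.
Convert the energy scale: 0.0690 TeV³ = 6.90 × 10⁷ GeV³.
Result: 6.90 × 10⁷ × 1.299 × 10⁴⁷ = 8.966 × 10⁵⁴ m⁻³.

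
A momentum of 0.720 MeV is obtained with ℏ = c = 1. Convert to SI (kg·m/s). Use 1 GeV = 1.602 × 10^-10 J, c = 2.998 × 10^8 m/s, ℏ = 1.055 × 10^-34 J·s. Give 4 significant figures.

Momentum is [E]/c; divide by c.
1 GeV → 1/c × (1 GeV in J) = 5.344 × 10^-19 kg·m/s.
Convert the energy scale: 0.720 MeV = 7.20 × 10^-4 GeV.
Result: 7.20 × 10^-4 × 5.344 × 10^-19 = 3.847 × 10^-22 kg·m/s.

3.847 × 10^-22 kg·m/s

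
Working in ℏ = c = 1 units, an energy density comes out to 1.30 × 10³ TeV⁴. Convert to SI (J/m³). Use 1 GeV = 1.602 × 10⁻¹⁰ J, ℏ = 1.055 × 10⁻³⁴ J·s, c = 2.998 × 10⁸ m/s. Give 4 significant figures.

2.706 × 10⁵² J/m³

[E]/[L]³ = [E]⁴/(ℏc)³; restore (ℏc)⁻³.
1 GeV⁴ → 1/(ℏc)³ × (1 GeV in J)⁴ = 2.082 × 10³⁷ J/m³.
Convert the energy scale: 1.30 × 10³ TeV⁴ = 1.30 × 10¹⁵ GeV⁴.
Result: 1.30 × 10¹⁵ × 2.082 × 10³⁷ = 2.706 × 10⁵² J/m³.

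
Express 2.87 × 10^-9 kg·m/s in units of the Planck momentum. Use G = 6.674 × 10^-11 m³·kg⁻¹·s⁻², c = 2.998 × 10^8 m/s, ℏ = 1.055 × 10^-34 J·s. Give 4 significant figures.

4.397 × 10^-10

Planck momentum: p_P = √(ℏc³/G) = 6.527 kg·m/s.
2.87 × 10^-9 / 6.527 = 4.397 × 10^-10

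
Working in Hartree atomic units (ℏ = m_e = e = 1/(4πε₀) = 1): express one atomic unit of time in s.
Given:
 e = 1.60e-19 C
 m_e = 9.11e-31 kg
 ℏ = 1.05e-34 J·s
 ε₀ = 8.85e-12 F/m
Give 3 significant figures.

The unique combination of the constants set to 1 with dimensions of time is τ_au = (4πε₀)²ℏ³/(m_e e⁴).
E_h = 4.38e-18 J
ℏ/E_h = 2.40e-17 s

2.40e-17 s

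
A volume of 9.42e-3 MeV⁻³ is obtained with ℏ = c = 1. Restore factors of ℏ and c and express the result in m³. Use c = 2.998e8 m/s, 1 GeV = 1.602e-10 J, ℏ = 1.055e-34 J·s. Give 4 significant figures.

7.250e-41 m³

Volume is [L]³ = [E]⁻³·(ℏc)³.
1 GeV⁻³ → (ℏc)³ × (1 GeV in J)⁻³ = 7.696e-48 m³.
Convert the energy scale: 9.42e-3 MeV⁻³ = 9.42e6 GeV⁻³.
Result: 9.42e6 × 7.696e-48 = 7.250e-41 m³.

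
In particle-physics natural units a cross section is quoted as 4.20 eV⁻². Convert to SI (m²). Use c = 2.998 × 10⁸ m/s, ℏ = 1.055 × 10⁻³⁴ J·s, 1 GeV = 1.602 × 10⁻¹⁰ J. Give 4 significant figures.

1.637 × 10⁻¹³ m²

Area is [L]² = [E]⁻²·(ℏc)²; restore (ℏc)².
1 GeV⁻² → (ℏc)² × (1 GeV in J)⁻² = 3.898 × 10⁻³² m².
Convert the energy scale: 4.20 eV⁻² = 4.20 × 10¹⁸ GeV⁻².
Result: 4.20 × 10¹⁸ × 3.898 × 10⁻³² = 1.637 × 10⁻¹³ m².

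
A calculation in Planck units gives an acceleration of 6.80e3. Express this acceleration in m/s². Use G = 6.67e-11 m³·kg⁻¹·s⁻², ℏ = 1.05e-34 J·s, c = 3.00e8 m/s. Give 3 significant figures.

One Planck acceleration: a_P = √(c⁷/(ℏG)) = 5.59e51 m/s².
6.80e3 × 5.59e51 m/s² = 3.80e55 m/s²

3.80e55 m/s²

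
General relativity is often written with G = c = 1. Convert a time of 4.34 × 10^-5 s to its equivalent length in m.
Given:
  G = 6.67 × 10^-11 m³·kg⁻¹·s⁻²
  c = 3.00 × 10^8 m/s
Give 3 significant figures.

1.30 × 10^4 m

Time → length via c.
4.34 × 10^-5 s × (c) = 1.30 × 10^4 m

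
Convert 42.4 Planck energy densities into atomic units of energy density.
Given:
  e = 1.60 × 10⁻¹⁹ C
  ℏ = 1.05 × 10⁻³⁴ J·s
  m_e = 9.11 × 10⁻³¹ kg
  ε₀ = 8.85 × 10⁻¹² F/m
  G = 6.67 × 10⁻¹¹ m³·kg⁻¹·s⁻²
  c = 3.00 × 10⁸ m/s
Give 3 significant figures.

Planck energy density: u_P = c⁷/(ℏG²) = 4.68 × 10¹¹³ J/m³
atomic unit of energy density: u_au = E_h/a₀³ = m_e⁴e¹⁰/((4πε₀)⁵ℏ⁸) = 3.01 × 10¹³ J/m³
42.4 × 4.68 × 10¹¹³ / 3.01 × 10¹³ = 6.59 × 10¹⁰¹

6.59 × 10¹⁰¹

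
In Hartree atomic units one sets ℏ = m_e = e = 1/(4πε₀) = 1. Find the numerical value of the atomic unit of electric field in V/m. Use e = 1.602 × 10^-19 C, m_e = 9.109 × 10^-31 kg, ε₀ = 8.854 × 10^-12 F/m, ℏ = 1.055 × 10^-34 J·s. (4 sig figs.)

5.131 × 10^11 V/m

E_au = E_h/(e a₀) = m_e²e⁵/((4πε₀)³ℏ⁴)
E_h = 4.354 × 10^-18 J
a₀ = 5.297 × 10^-11 m
E_h/(e·a₀) = 5.131 × 10^11 V/m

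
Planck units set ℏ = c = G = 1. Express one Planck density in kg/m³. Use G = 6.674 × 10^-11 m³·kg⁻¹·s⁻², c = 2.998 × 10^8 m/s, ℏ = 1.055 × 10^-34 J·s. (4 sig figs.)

Dimensional analysis gives ρ_P = c⁵/(ℏG²).
  = 2.422 × 10^42 / 4.699 × 10^-55
  = 5.154 × 10^96 kg/m³

5.154 × 10^96 kg/m³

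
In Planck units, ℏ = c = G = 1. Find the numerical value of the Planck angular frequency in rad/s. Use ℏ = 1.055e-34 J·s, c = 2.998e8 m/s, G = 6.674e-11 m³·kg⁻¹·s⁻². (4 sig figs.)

1.855e43 rad/s

From ℏ = c = G = 1 the angular frequency scale is ω_P = √(c⁵/(ℏG)).
  = √(3.440e86)
  = 1.855e43 rad/s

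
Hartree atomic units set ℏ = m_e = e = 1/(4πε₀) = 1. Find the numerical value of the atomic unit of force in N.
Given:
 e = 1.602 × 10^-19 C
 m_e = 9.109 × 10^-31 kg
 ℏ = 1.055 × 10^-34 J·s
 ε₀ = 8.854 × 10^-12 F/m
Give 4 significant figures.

8.220 × 10^-8 N

The unique combination of the constants set to 1 with dimensions of force is F_au = E_h/a₀ = m_e²e⁶/((4πε₀)³ℏ⁴).
E_h = 4.354 × 10^-18 J
a₀ = 5.297 × 10^-11 m
E_h/a₀ = 8.220 × 10^-8 N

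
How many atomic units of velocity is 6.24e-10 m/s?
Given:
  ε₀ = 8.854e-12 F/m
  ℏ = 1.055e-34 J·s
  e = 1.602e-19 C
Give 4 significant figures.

atomic unit of velocity: v_au = e²/(4πε₀ℏ) = 2.186e6 m/s.
6.24e-10 / 2.186e6 = 2.854e-16

2.854e-16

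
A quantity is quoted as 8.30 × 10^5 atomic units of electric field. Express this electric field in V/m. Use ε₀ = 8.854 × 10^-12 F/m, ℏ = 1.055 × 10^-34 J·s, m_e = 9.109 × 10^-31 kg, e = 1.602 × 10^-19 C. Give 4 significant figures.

4.259 × 10^17 V/m

One atomic unit of electric field: E_au = E_h/(e a₀) = m_e²e⁵/((4πε₀)³ℏ⁴) = 5.131 × 10^11 V/m.
8.30 × 10^5 × 5.131 × 10^11 V/m = 4.259 × 10^17 V/m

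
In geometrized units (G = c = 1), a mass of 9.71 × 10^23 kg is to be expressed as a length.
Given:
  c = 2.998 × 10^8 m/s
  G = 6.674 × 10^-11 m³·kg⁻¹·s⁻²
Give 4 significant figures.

7.210 × 10^-4 m

In G = c = 1 units mass has dimensions of length; the conversion factor is G/c².
9.71 × 10^23 kg × (G/c²) = 7.210 × 10^-4 m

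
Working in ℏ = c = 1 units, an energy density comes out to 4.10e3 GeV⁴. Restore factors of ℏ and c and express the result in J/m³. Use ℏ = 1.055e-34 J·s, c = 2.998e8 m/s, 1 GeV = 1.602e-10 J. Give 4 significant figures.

[E]/[L]³ = [E]⁴/(ℏc)³; restore (ℏc)⁻³.
1 GeV⁴ → 1/(ℏc)³ × (1 GeV in J)⁴ = 2.082e37 J/m³.
Result: 4.10e3 × 2.082e37 = 8.535e40 J/m³.

8.535e40 J/m³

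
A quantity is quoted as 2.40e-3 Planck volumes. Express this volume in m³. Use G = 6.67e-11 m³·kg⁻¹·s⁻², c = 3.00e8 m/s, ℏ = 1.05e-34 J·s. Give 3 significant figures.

1.00e-107 m³

One Planck volume: V_P = (ℏG/c³)^(3/2) = 4.18e-105 m³.
2.40e-3 × 4.18e-105 m³ = 1.00e-107 m³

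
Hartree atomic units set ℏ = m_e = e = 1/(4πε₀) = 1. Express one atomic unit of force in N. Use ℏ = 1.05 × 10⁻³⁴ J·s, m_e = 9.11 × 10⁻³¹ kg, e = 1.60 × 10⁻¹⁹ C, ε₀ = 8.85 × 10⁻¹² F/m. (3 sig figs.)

8.33 × 10⁻⁸ N

The unique combination of the constants set to 1 with dimensions of force is F_au = E_h/a₀ = m_e²e⁶/((4πε₀)³ℏ⁴).
E_h = 4.38 × 10⁻¹⁸ J
a₀ = 5.26 × 10⁻¹¹ m
E_h/a₀ = 8.33 × 10⁻⁸ N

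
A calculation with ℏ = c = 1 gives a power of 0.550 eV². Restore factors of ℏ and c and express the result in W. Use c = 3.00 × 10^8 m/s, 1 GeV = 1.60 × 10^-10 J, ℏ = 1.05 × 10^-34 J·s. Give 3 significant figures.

1.34 × 10^-4 W

Power is [E]/[T] = [E]²/ℏ.
1 GeV² → 1/ℏ × (1 GeV in J)² = 2.44 × 10^14 W.
Convert the energy scale: 0.550 eV² = 5.50 × 10^-19 GeV².
Result: 5.50 × 10^-19 × 2.44 × 10^14 = 1.34 × 10^-4 W.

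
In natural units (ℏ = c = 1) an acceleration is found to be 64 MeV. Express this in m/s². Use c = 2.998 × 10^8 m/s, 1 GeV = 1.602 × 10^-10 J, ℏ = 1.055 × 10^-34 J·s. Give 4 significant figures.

2.914 × 10^31 m/s²

Acceleration is [L]/[T]² = c·[E]/ℏ.
1 GeV → c/ℏ × (1 GeV in J) = 4.552 × 10^32 m/s².
Convert the energy scale: 64 MeV = 0.0640 GeV.
Result: 0.0640 × 4.552 × 10^32 = 2.914 × 10^31 m/s².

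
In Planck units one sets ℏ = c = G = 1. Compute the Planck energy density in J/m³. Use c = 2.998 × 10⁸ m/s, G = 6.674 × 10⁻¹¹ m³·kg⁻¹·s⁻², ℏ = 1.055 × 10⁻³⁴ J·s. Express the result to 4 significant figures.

u_P = c⁷/(ℏG²)
  = 2.177 × 10⁵⁹ / 4.699 × 10⁻⁵⁵
  = 4.632 × 10¹¹³ J/m³

4.632 × 10¹¹³ J/m³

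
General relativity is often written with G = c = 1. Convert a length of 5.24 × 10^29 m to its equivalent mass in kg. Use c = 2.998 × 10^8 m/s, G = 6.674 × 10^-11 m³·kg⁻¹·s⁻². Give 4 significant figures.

Length → mass via c²/G.
5.24 × 10^29 m × (c²/G) = 7.057 × 10^56 kg

7.057 × 10^56 kg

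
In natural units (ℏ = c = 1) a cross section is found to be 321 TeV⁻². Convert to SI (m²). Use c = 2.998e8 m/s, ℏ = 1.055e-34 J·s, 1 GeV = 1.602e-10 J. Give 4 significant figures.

Area is [L]² = [E]⁻²·(ℏc)²; restore (ℏc)².
1 GeV⁻² → (ℏc)² × (1 GeV in J)⁻² = 3.898e-32 m².
Convert the energy scale: 321 TeV⁻² = 3.21e-4 GeV⁻².
Result: 3.21e-4 × 3.898e-32 = 1.251e-35 m².

1.251e-35 m²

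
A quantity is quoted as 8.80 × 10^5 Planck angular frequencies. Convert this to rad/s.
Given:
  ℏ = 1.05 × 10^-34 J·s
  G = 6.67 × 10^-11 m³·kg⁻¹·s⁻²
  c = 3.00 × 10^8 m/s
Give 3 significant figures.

1.64 × 10^49 rad/s

One Planck angular frequency: ω_P = √(c⁵/(ℏG)) = 1.86 × 10^43 rad/s.
8.80 × 10^5 × 1.86 × 10^43 rad/s = 1.64 × 10^49 rad/s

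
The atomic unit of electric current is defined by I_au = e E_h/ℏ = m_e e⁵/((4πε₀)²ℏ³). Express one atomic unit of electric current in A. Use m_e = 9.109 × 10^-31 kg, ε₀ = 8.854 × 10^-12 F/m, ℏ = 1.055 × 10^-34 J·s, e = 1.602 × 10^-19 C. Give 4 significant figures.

6.612 × 10^-3 A

I_au = e E_h/ℏ = m_e e⁵/((4πε₀)²ℏ³)
E_h = 4.354 × 10^-18 J
e·E_h/ℏ = 6.612 × 10^-3 A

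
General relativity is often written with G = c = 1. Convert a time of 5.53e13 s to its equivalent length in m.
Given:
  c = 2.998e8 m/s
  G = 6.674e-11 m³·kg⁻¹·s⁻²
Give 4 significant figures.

1.658e22 m

Time → length via c.
5.53e13 s × (c) = 1.658e22 m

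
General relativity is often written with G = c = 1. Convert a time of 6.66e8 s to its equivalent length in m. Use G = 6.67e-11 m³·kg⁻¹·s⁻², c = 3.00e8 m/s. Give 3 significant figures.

2.00e17 m

Time → length via c.
6.66e8 s × (c) = 2.00e17 m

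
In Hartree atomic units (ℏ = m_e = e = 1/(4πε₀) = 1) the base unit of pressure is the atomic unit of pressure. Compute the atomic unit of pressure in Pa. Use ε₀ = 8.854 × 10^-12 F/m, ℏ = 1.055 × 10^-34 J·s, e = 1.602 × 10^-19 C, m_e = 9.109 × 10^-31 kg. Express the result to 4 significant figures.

2.929 × 10^13 Pa

P_au = E_h/a₀³ = m_e⁴e¹⁰/((4πε₀)⁵ℏ⁸)
E_h = 4.354 × 10^-18 J
a₀ = 5.297 × 10^-11 m
E_h/a₀³ = 2.929 × 10^13 Pa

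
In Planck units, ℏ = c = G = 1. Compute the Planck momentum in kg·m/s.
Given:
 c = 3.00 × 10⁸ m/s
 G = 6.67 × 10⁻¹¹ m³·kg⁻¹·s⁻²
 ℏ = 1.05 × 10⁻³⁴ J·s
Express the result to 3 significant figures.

6.52 kg·m/s

From ℏ = c = G = 1 the momentum scale is p_P = √(ℏc³/G).
  = √(42.5)
  = 6.52 kg·m/s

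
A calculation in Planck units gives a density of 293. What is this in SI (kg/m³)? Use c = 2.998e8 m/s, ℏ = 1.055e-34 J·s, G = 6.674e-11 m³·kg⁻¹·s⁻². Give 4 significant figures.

One Planck density: ρ_P = c⁵/(ℏG²) = 5.154e96 kg/m³.
293 × 5.154e96 kg/m³ = 1.510e99 kg/m³

1.510e99 kg/m³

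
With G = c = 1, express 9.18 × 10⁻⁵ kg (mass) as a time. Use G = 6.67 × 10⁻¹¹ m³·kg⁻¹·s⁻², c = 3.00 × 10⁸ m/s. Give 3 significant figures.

2.27 × 10⁻⁴⁰ s

Mass → time via G/c³.
9.18 × 10⁻⁵ kg × (G/c³) = 2.27 × 10⁻⁴⁰ s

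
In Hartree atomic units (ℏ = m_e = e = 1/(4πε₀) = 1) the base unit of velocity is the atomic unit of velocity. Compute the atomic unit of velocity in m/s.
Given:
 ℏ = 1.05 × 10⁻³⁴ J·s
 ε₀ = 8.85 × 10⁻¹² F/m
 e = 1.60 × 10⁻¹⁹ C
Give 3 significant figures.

v_au = e²/(4πε₀ℏ)
  = 2.56 × 10⁻³⁸ / 1.17 × 10⁻⁴⁴
  = 2.19 × 10⁶ m/s

2.19 × 10⁶ m/s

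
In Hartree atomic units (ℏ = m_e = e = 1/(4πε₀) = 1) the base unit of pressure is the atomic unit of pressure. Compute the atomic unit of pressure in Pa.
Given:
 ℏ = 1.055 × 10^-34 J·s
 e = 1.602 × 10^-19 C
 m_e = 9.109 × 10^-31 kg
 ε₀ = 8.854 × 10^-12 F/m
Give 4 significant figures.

P_au = E_h/a₀³ = m_e⁴e¹⁰/((4πε₀)⁵ℏ⁸)
E_h = 4.354 × 10^-18 J
a₀ = 5.297 × 10^-11 m
E_h/a₀³ = 2.929 × 10^13 Pa

2.929 × 10^13 Pa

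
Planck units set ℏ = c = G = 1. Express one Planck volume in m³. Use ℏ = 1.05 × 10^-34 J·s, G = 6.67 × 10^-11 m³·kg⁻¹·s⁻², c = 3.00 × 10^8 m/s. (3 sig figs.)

4.18 × 10^-105 m³

Dimensional analysis gives V_P = (ℏG/c³)^(3/2).
  = √(1.75 × 10^-209)
  = 4.18 × 10^-105 m³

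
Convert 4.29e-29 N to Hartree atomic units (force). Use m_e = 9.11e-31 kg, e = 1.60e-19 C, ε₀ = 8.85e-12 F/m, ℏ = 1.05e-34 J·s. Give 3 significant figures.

5.15e-22

atomic unit of force: F_au = E_h/a₀ = m_e²e⁶/((4πε₀)³ℏ⁴) = 8.33e-8 N.
4.29e-29 / 8.33e-8 = 5.15e-22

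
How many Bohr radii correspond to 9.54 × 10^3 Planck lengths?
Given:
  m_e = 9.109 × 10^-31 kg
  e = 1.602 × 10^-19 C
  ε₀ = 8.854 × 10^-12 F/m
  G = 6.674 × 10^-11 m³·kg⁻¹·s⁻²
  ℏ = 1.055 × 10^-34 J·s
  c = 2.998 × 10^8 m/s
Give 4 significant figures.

Planck length: ℓ_P = √(ℏG/c³) = 1.616 × 10^-35 m
Bohr radius: a₀ = 4πε₀ℏ²/(m_e e²) = 5.297 × 10^-11 m
9.54 × 10^3 × 1.616 × 10^-35 / 5.297 × 10^-11 = 2.911 × 10^-21

2.911 × 10^-21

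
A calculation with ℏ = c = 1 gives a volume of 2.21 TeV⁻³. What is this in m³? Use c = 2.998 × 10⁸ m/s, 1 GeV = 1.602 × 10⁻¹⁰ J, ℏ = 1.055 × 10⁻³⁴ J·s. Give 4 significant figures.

Volume is [L]³ = [E]⁻³·(ℏc)³.
1 GeV⁻³ → (ℏc)³ × (1 GeV in J)⁻³ = 7.696 × 10⁻⁴⁸ m³.
Convert the energy scale: 2.21 TeV⁻³ = 2.21 × 10⁻⁹ GeV⁻³.
Result: 2.21 × 10⁻⁹ × 7.696 × 10⁻⁴⁸ = 1.701 × 10⁻⁵⁶ m³.

1.701 × 10⁻⁵⁶ m³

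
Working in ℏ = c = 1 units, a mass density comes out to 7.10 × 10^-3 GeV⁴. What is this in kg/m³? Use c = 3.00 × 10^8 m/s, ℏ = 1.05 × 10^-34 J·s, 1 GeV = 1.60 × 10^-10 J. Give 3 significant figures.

1.65 × 10^18 kg/m³

Mass density is [E]/(c²[L]³) = [E]⁴/(ℏ³c⁵).
1 GeV⁴ → 1/(ℏ³c⁵) × (1 GeV in J)⁴ = 2.33 × 10^20 kg/m³.
Result: 7.10 × 10^-3 × 2.33 × 10^20 = 1.65 × 10^18 kg/m³.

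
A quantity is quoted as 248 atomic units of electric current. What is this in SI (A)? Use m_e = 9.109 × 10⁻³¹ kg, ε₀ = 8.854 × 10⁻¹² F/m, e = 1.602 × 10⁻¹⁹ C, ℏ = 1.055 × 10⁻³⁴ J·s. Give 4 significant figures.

One atomic unit of electric current: I_au = e E_h/ℏ = m_e e⁵/((4πε₀)²ℏ³) = 6.612 × 10⁻³ A.
248 × 6.612 × 10⁻³ A = 1.640 A

1.640 A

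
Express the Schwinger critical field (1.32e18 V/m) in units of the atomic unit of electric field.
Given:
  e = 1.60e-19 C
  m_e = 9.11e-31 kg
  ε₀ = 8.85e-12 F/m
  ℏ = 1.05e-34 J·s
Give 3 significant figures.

atomic unit of electric field: E_au = E_h/(e a₀) = m_e²e⁵/((4πε₀)³ℏ⁴) = 5.20e11 V/m.
1.32e18 / 5.20e11 = 2.54e6

2.54e6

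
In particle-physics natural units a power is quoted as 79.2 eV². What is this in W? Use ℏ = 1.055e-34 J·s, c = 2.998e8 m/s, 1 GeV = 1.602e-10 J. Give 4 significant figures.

0.01927 W

Power is [E]/[T] = [E]²/ℏ.
1 GeV² → 1/ℏ × (1 GeV in J)² = 2.433e14 W.
Convert the energy scale: 79.2 eV² = 7.92e-17 GeV².
Result: 7.92e-17 × 2.433e14 = 0.01927 W.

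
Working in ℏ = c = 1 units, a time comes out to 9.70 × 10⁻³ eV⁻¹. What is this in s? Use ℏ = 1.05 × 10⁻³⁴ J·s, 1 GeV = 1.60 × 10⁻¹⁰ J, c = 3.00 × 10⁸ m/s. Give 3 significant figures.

6.37 × 10⁻¹⁸ s

A time is [E]⁻¹ in ℏ=c=1; restore one factor of ℏ.
1 GeV⁻¹ → ℏ × (1 GeV in J)⁻¹ = 6.56 × 10⁻²⁵ s.
Convert the energy scale: 9.70 × 10⁻³ eV⁻¹ = 9.70 × 10⁶ GeV⁻¹.
Result: 9.70 × 10⁶ × 6.56 × 10⁻²⁵ = 6.37 × 10⁻¹⁸ s.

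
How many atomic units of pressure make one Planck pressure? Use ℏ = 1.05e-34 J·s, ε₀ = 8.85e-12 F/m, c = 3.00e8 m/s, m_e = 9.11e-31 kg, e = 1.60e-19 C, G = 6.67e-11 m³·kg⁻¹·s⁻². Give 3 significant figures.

Planck pressure: p_P = c⁷/(ℏG²) = 4.68e113 Pa
atomic unit of pressure: P_au = E_h/a₀³ = m_e⁴e¹⁰/((4πε₀)⁵ℏ⁸) = 3.01e13 Pa
ratio = 4.68e113 / 3.01e13 = 1.55e100

1.55e100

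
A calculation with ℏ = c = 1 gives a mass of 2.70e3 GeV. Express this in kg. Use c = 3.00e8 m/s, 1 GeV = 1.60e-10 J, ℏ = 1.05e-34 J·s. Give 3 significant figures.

Mass is [E]/c²; divide by c².
1 GeV → 1/c² × (1 GeV in J) = 1.78e-27 kg.
Result: 2.70e3 × 1.78e-27 = 4.80e-24 kg.

4.80e-24 kg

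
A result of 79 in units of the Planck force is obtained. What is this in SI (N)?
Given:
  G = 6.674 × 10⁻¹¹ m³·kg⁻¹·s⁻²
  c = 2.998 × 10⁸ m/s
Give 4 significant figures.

9.562 × 10⁴⁵ N

One Planck force: F_P = c⁴/G = 1.210 × 10⁴⁴ N.
79 × 1.210 × 10⁴⁴ N = 9.562 × 10⁴⁵ N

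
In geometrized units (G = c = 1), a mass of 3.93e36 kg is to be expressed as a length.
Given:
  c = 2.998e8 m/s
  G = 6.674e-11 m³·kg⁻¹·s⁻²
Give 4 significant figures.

2.918e9 m

In G = c = 1 units mass has dimensions of length; the conversion factor is G/c².
3.93e36 kg × (G/c²) = 2.918e9 m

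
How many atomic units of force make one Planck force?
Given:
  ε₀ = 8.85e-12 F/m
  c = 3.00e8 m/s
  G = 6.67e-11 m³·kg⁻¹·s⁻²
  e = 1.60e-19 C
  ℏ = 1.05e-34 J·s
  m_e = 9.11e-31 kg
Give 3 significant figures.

1.46e51

Planck force: F_P = c⁴/G = 1.21e44 N
atomic unit of force: F_au = E_h/a₀ = m_e²e⁶/((4πε₀)³ℏ⁴) = 8.33e-8 N
ratio = 1.21e44 / 8.33e-8 = 1.46e51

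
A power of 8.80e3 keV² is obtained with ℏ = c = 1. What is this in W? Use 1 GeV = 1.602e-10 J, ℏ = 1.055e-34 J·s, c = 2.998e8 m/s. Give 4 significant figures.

2.141e6 W

Power is [E]/[T] = [E]²/ℏ.
1 GeV² → 1/ℏ × (1 GeV in J)² = 2.433e14 W.
Convert the energy scale: 8.80e3 keV² = 8.80e-9 GeV².
Result: 8.80e-9 × 2.433e14 = 2.141e6 W.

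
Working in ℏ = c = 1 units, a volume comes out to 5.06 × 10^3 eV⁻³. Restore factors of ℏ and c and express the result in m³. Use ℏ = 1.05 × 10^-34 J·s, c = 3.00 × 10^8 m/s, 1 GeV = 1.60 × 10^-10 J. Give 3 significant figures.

3.86 × 10^-17 m³

Volume is [L]³ = [E]⁻³·(ℏc)³.
1 GeV⁻³ → (ℏc)³ × (1 GeV in J)⁻³ = 7.63 × 10^-48 m³.
Convert the energy scale: 5.06 × 10^3 eV⁻³ = 5.06 × 10^30 GeV⁻³.
Result: 5.06 × 10^30 × 7.63 × 10^-48 = 3.86 × 10^-17 m³.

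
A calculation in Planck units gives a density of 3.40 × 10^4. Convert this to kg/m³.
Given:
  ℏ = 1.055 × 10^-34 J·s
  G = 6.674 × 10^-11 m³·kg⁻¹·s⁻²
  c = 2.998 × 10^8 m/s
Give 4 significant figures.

1.752 × 10^101 kg/m³

One Planck density: ρ_P = c⁵/(ℏG²) = 5.154 × 10^96 kg/m³.
3.40 × 10^4 × 5.154 × 10^96 kg/m³ = 1.752 × 10^101 kg/m³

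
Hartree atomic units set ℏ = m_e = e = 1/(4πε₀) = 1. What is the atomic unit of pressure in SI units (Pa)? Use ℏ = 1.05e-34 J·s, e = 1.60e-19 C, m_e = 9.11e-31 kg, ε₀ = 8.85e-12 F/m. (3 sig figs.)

The unique combination of the constants set to 1 with dimensions of pressure is P_au = E_h/a₀³ = m_e⁴e¹⁰/((4πε₀)⁵ℏ⁸).
E_h = 4.38e-18 J
a₀ = 5.26e-11 m
E_h/a₀³ = 3.01e13 Pa

3.01e13 Pa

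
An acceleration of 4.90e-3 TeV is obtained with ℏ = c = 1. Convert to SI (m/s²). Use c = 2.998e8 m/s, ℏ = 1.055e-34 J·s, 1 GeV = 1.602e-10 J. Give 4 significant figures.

Acceleration is [L]/[T]² = c·[E]/ℏ.
1 GeV → c/ℏ × (1 GeV in J) = 4.552e32 m/s².
Convert the energy scale: 4.90e-3 TeV = 4.90 GeV.
Result: 4.90 × 4.552e32 = 2.231e33 m/s².

2.231e33 m/s²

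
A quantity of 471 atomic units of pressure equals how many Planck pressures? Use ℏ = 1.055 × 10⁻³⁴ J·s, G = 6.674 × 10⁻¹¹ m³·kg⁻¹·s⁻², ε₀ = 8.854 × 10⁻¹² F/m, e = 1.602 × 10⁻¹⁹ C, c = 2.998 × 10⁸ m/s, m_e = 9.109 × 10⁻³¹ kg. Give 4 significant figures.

atomic unit of pressure: P_au = E_h/a₀³ = m_e⁴e¹⁰/((4πε₀)⁵ℏ⁸) = 2.929 × 10¹³ Pa
Planck pressure: p_P = c⁷/(ℏG²) = 4.632 × 10¹¹³ Pa
471 × 2.929 × 10¹³ / 4.632 × 10¹¹³ = 2.978 × 10⁻⁹⁸

2.978 × 10⁻⁹⁸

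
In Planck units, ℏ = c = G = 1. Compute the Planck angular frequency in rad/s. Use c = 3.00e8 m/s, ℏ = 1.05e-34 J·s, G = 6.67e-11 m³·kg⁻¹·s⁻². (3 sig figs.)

The unique combination of the constants set to 1 with dimensions of angular frequency is ω_P = √(c⁵/(ℏG)).
  = √(3.47e86)
  = 1.86e43 rad/s

1.86e43 rad/s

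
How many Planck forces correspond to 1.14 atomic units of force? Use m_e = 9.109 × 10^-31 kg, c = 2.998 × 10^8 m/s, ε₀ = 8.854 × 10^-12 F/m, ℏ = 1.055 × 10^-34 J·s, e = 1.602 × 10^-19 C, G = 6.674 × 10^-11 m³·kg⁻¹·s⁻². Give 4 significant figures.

7.741 × 10^-52

atomic unit of force: F_au = E_h/a₀ = m_e²e⁶/((4πε₀)³ℏ⁴) = 8.220 × 10^-8 N
Planck force: F_P = c⁴/G = 1.210 × 10^44 N
1.14 × 8.220 × 10^-8 / 1.210 × 10^44 = 7.741 × 10^-52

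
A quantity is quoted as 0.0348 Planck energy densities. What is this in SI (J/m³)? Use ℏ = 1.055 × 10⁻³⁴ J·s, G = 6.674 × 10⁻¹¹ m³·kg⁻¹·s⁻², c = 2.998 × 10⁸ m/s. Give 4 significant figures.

1.612 × 10¹¹² J/m³

One Planck energy density: u_P = c⁷/(ℏG²) = 4.632 × 10¹¹³ J/m³.
0.0348 × 4.632 × 10¹¹³ J/m³ = 1.612 × 10¹¹² J/m³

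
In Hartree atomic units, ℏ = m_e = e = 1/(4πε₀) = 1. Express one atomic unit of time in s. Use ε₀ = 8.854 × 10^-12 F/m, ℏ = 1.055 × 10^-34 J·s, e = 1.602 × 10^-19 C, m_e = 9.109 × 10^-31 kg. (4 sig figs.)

From ℏ = m_e = e = 1/(4πε₀) = 1 the time scale is τ_au = (4πε₀)²ℏ³/(m_e e⁴).
E_h = 4.354 × 10^-18 J
ℏ/E_h = 2.423 × 10^-17 s

2.423 × 10^-17 s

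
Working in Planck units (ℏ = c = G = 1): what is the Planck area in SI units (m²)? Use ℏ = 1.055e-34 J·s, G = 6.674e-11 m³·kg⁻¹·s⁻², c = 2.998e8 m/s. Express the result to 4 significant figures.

Dimensional analysis gives A_P = ℏG/c³.
  = 7.041e-45 / 2.695e25
  = 2.613e-70 m²

2.613e-70 m²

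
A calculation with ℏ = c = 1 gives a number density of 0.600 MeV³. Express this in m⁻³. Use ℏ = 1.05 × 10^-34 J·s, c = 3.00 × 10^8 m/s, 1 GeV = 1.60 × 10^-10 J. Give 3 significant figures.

Number density is [L]⁻³ = [E]³/(ℏc)³.
1 GeV³ → 1/(ℏc)³ × (1 GeV in J)³ = 1.31 × 10^47 m⁻³.
Convert the energy scale: 0.600 MeV³ = 6.00 × 10^-10 GeV³.
Result: 6.00 × 10^-10 × 1.31 × 10^47 = 7.86 × 10^37 m⁻³.

7.86 × 10^37 m⁻³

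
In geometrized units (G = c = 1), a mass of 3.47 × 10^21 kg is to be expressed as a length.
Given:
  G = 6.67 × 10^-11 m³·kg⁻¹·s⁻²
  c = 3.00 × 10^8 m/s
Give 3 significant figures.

In G = c = 1 units mass has dimensions of length; the conversion factor is G/c².
3.47 × 10^21 kg × (G/c²) = 2.57 × 10^-6 m

2.57 × 10^-6 m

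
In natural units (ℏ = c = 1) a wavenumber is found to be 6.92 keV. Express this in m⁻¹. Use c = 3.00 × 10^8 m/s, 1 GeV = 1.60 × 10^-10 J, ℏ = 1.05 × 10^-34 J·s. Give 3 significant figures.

3.51 × 10^10 m⁻¹

Inverse length is [E]/(ℏc).
1 GeV → 1/(ℏc) × (1 GeV in J) = 5.08 × 10^15 m⁻¹.
Convert the energy scale: 6.92 keV = 6.92 × 10^-6 GeV.
Result: 6.92 × 10^-6 × 5.08 × 10^15 = 3.51 × 10^10 m⁻¹.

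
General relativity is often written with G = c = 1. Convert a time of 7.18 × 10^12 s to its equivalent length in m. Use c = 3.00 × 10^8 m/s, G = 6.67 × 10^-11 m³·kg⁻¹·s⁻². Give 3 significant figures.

2.15 × 10^21 m

Time → length via c.
7.18 × 10^12 s × (c) = 2.15 × 10^21 m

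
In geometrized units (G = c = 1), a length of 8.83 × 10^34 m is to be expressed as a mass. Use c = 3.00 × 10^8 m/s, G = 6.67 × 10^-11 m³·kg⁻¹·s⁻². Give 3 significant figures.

Length → mass via c²/G.
8.83 × 10^34 m × (c²/G) = 1.19 × 10^62 kg

1.19 × 10^62 kg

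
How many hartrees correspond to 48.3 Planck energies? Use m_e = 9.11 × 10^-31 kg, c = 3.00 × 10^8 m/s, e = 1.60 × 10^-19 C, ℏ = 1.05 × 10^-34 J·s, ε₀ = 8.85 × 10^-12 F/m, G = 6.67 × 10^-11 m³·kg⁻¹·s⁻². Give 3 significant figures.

Planck energy: E_P = √(ℏc⁵/G) = 1.96 × 10^9 J
hartree: E_h = m_e e⁴/(4πε₀ℏ)² = 4.38 × 10^-18 J
48.3 × 1.96 × 10^9 / 4.38 × 10^-18 = 2.16 × 10^28

2.16 × 10^28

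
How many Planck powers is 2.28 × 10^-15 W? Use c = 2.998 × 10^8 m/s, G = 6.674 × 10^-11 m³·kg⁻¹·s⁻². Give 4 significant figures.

Planck power: P_P = c⁵/G = 3.629 × 10^52 W.
2.28 × 10^-15 / 3.629 × 10^52 = 6.283 × 10^-68

6.283 × 10^-68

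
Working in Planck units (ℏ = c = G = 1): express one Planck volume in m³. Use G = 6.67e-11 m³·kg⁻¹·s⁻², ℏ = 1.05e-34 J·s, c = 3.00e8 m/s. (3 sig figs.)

From ℏ = c = G = 1 the volume scale is V_P = (ℏG/c³)^(3/2).
  = √(1.75e-209)
  = 4.18e-105 m³

4.18e-105 m³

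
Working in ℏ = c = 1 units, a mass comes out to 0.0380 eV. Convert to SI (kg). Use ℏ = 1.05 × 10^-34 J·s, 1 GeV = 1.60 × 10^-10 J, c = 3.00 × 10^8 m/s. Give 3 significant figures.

6.76 × 10^-38 kg

Mass is [E]/c²; divide by c².
1 GeV → 1/c² × (1 GeV in J) = 1.78 × 10^-27 kg.
Convert the energy scale: 0.0380 eV = 3.80 × 10^-11 GeV.
Result: 3.80 × 10^-11 × 1.78 × 10^-27 = 6.76 × 10^-38 kg.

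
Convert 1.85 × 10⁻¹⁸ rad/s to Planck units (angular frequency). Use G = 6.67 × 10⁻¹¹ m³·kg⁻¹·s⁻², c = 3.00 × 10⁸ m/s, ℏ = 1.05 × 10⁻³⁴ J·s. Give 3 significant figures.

Planck angular frequency: ω_P = √(c⁵/(ℏG)) = 1.86 × 10⁴³ rad/s.
1.85 × 10⁻¹⁸ / 1.86 × 10⁴³ = 9.93 × 10⁻⁶²

9.93 × 10⁻⁶²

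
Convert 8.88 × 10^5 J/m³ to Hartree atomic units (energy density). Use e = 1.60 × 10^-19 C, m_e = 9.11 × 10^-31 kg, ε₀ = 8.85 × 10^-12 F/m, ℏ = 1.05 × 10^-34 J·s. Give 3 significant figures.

2.95 × 10^-8

atomic unit of energy density: u_au = E_h/a₀³ = m_e⁴e¹⁰/((4πε₀)⁵ℏ⁸) = 3.01 × 10^13 J/m³.
8.88 × 10^5 / 3.01 × 10^13 = 2.95 × 10^-8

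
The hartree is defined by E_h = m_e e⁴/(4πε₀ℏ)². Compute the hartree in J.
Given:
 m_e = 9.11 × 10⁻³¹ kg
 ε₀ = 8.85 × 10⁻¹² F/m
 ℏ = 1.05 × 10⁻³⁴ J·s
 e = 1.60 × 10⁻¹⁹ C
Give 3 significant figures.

4.38 × 10⁻¹⁸ J

E_h = m_e e⁴/(4πε₀ℏ)²
  = 5.97 × 10⁻¹⁰⁶ / 1.36 × 10⁻⁸⁸
  = 4.38 × 10⁻¹⁸ J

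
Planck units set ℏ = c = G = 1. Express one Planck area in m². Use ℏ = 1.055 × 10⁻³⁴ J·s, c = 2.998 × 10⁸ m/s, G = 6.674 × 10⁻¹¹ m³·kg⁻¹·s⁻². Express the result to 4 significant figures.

2.613 × 10⁻⁷⁰ m²

The unique combination of the constants set to 1 with dimensions of area is A_P = ℏG/c³.
  = 7.041 × 10⁻⁴⁵ / 2.695 × 10²⁵
  = 2.613 × 10⁻⁷⁰ m²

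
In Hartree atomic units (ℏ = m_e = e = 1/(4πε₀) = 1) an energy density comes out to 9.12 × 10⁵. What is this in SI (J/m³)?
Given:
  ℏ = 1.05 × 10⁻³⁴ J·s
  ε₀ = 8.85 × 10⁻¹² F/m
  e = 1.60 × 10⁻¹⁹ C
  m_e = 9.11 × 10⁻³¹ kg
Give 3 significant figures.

One atomic unit of energy density: u_au = E_h/a₀³ = m_e⁴e¹⁰/((4πε₀)⁵ℏ⁸) = 3.01 × 10¹³ J/m³.
9.12 × 10⁵ × 3.01 × 10¹³ J/m³ = 2.75 × 10¹⁹ J/m³

2.75 × 10¹⁹ J/m³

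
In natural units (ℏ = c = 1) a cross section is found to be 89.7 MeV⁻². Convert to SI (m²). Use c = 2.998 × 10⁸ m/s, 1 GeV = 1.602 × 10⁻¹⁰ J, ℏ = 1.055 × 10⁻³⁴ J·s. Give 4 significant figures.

Area is [L]² = [E]⁻²·(ℏc)²; restore (ℏc)².
1 GeV⁻² → (ℏc)² × (1 GeV in J)⁻² = 3.898 × 10⁻³² m².
Convert the energy scale: 89.7 MeV⁻² = 8.97 × 10⁷ GeV⁻².
Result: 8.97 × 10⁷ × 3.898 × 10⁻³² = 3.497 × 10⁻²⁴ m².

3.497 × 10⁻²⁴ m²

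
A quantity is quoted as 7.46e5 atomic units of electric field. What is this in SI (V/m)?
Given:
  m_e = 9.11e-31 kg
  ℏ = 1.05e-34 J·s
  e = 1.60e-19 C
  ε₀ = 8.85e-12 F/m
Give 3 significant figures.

3.88e17 V/m

One atomic unit of electric field: E_au = E_h/(e a₀) = m_e²e⁵/((4πε₀)³ℏ⁴) = 5.20e11 V/m.
7.46e5 × 5.20e11 V/m = 3.88e17 V/m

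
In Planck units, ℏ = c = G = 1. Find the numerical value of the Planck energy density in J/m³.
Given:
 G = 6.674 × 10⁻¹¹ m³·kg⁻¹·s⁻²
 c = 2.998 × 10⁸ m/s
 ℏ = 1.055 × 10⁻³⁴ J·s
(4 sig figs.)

The unique combination of the constants set to 1 with dimensions of energy density is u_P = c⁷/(ℏG²).
  = 2.177 × 10⁵⁹ / 4.699 × 10⁻⁵⁵
  = 4.632 × 10¹¹³ J/m³

4.632 × 10¹¹³ J/m³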